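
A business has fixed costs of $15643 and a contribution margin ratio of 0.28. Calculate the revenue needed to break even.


Formula: BER = Fixed Costs / Contribution Margin Ratio
BER = $15643 / 0.28
BER = $55867.86 (to the nearest cent)

$55867.86


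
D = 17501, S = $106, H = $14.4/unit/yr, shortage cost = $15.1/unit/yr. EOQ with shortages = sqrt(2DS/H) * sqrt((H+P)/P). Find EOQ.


Formula: EOQ* = sqrt(2DS/H) * sqrt((H+P)/P)
Base EOQ = sqrt(2*17501*106/14.4) = 507.6 units
Correction = sqrt((14.4+15.1)/15.1) = 1.39773
EOQ* = 507.6 * 1.39773 = 709.5 units

709.5 units


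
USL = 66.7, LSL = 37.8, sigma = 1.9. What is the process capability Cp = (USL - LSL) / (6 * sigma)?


Cp = (66.7 - 37.8) / (6 * 1.9)

2.54


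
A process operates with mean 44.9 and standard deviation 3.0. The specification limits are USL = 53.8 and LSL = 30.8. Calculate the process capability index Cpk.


Cpu = (53.8 - 44.9) / (3 * 3.0) = 0.99
Cpl = (44.9 - 30.8) / (3 * 3.0) = 1.57
Cpk = min(0.99, 1.57) = 0.99

0.99


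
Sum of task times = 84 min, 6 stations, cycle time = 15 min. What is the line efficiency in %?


Formula: Efficiency = Sum of Task Times / (N_stations * CT) * 100
Total station capacity = 6 stations * 15 min = 90 min
Efficiency = 84 / 90 * 100 = 93.3%

93.3%


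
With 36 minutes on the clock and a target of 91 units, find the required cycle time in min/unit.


Formula: CT = Available Time / Number of Units
CT = 36 min / 91 units
CT = 0.4 min/unit

0.4 min/unit


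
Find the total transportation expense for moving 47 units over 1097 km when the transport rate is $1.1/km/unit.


TC = dist * cost * units = 1097 * 1.1 * 47 = $56714.90

$56714.90


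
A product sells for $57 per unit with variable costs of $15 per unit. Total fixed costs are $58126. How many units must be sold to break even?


Formula: BEQ = Fixed Costs / (Price - Variable Cost)
Contribution margin = $57 - $15 = $42/unit
BEQ = ceil($58126 / $42/unit) = ceil(1383.95) = 1384 units

1384 units


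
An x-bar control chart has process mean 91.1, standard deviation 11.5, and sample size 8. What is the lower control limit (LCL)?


LCL = 91.1 - 3 * 11.5 / sqrt(8)

78.9


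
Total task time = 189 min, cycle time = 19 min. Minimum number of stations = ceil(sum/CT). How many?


Formula: N_min = ceil(Sum of Task Times / Cycle Time)
N_min = ceil(189 min / 19 min) = ceil(9.9474)
N_min = 10 stations

10


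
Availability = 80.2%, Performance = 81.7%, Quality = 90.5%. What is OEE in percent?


Formula: OEE = Availability * Performance * Quality / 10000
A * P = 80.2% * 81.7% / 100 = 65.52%
OEE = 65.52% * 90.5% / 100 = 59.3%

59.3%


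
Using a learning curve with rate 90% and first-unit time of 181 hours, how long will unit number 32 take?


Formula: T_n = T_1 * (learning_rate)^(log2(n)) where learning_rate = rate/100
Doublings = log2(32) = 5
T_n = 181 * 0.9^5
T_n = 181 * 0.5905 = 106.9 hours

106.9 hours


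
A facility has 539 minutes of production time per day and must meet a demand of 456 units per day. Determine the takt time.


Formula: Takt Time = Available Production Time / Customer Demand
Takt = 539 min/day / 456 units/day
Takt = 1.18 min/unit

1.18 min/unit


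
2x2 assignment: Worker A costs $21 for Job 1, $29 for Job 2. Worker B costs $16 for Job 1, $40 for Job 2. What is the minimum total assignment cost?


Option 1: A->1 + B->2 = $21 + $40 = $61
Option 2: A->2 + B->1 = $29 + $16 = $45
Min cost = min($61, $45) = $45

$45


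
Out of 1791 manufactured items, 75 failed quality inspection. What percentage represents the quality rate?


Formula: Quality Rate = Good Pieces / Total Pieces * 100
Good pieces = 1791 - 75 = 1716
QR = 1716 / 1791 * 100 = 95.8%

95.8%


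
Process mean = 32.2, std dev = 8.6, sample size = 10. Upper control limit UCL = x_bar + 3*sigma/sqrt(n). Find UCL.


UCL = 32.2 + 3 * 8.6 / sqrt(10)

40.36


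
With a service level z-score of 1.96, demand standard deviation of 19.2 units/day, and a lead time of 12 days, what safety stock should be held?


Formula: SS = z * sigma_d * sqrt(LT)
sqrt(LT) = sqrt(12) = 3.4641
SS = 1.96 * 19.2 * 3.4641
SS = 130.4 units

130.4 units


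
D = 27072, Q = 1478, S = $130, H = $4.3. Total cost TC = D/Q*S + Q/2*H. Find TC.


TC = 27072/1478 * 130 + 1478/2 * 4.3

$5558.86


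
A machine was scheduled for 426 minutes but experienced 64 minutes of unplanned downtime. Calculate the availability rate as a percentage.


Formula: Availability = (Planned Time - Downtime) / Planned Time * 100
Uptime = 426 - 64 = 362 min
Availability = 362 / 426 * 100 = 85.0%

85.0%


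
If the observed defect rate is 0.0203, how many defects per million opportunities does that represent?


DPMO = defect_rate * 1000000 = 0.0203 * 1000000

20300


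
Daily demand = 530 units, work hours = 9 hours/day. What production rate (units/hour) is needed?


Formula: Production Rate = Daily Demand / Available Hours
Rate = 530 units/day / 9 hours/day
Rate = 58.9 units/hour

58.9 units/hour


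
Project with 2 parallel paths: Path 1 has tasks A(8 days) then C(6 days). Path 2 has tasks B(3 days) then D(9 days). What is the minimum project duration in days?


Path 1 = 8 + 6 = 14 days
Path 2 = 3 + 9 = 12 days
Duration = max(14, 12) = 14 days

14 days


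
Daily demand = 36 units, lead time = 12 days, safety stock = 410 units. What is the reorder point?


Formula: ROP = (Daily Demand * Lead Time) + Safety Stock
Demand during lead time = 36 * 12 = 432 units
ROP = 432 + 410 = 842 units

842 units


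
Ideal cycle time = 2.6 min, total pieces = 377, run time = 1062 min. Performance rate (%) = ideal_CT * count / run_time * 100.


Formula: Performance = (Ideal CT * Total Count) / Run Time * 100
Ideal output time = 2.6 * 377 = 980.2 min
Performance = 980.2 / 1062 * 100 = 92.3%

92.3%


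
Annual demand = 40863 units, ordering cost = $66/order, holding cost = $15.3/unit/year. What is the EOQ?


Formula: EOQ = sqrt(2 * D * S / H)
Numerator: 2 * 40863 * 66 = 5393916
2DS/H = 5393916 / 15.3 = 352543.5
EOQ = sqrt(352543.5) = 593.8 units

593.8 units


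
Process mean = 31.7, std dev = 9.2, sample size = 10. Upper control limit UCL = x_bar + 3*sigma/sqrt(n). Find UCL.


UCL = 31.7 + 3 * 9.2 / sqrt(10)

40.43


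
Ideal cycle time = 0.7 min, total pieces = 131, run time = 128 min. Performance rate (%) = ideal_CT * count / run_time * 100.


Formula: Performance = (Ideal CT * Total Count) / Run Time * 100
Ideal output time = 0.7 * 131 = 91.7 min
Performance = 91.7 / 128 * 100 = 71.6%

71.6%


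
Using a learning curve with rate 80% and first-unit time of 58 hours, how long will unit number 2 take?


Formula: T_n = T_1 * (learning_rate)^(log2(n)) where learning_rate = rate/100
Doublings = log2(2) = 1
T_n = 58 * 0.8^1
T_n = 58 * 0.8 = 46.4 hours

46.4 hours


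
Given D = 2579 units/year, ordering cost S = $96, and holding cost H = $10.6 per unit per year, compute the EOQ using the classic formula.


Formula: EOQ = sqrt(2 * D * S / H)
Numerator: 2 * 2579 * 96 = 495168
2DS/H = 495168 / 10.6 = 46714.0
EOQ = sqrt(46714.0) = 216.1 units

216.1 units


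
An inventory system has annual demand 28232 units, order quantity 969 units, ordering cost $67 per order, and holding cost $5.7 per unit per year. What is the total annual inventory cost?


TC = 28232/969 * 67 + 969/2 * 5.7

$4713.71


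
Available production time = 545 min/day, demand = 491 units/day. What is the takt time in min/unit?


Formula: Takt Time = Available Production Time / Customer Demand
Takt = 545 min/day / 491 units/day
Takt = 1.11 min/unit

1.11 min/unit


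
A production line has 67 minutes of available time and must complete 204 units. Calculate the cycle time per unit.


Formula: CT = Available Time / Number of Units
CT = 67 min / 204 units
CT = 0.33 min/unit

0.33 min/unit


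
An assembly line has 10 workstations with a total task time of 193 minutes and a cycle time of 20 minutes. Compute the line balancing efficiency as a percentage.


Formula: Efficiency = Sum of Task Times / (N_stations * CT) * 100
Total station capacity = 10 stations * 20 min = 200 min
Efficiency = 193 / 200 * 100 = 96.5%

96.5%


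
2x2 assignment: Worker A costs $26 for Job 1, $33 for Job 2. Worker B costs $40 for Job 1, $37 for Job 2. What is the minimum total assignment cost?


Option 1: A->1 + B->2 = $26 + $37 = $63
Option 2: A->2 + B->1 = $33 + $40 = $73
Min cost = min($63, $73) = $63

$63


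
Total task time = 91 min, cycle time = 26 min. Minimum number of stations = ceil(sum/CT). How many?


Formula: N_min = ceil(Sum of Task Times / Cycle Time)
N_min = ceil(91 min / 26 min) = ceil(3.5)
N_min = 4 stations

4


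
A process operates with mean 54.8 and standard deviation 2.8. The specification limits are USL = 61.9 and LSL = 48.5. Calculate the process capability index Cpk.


Cpu = (61.9 - 54.8) / (3 * 2.8) = 0.85
Cpl = (54.8 - 48.5) / (3 * 2.8) = 0.75
Cpk = min(0.85, 0.75) = 0.75

0.75


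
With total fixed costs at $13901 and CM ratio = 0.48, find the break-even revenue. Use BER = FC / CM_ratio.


Formula: BER = Fixed Costs / Contribution Margin Ratio
BER = $13901 / 0.48
BER = $28960.42 (to the nearest cent)

$28960.42


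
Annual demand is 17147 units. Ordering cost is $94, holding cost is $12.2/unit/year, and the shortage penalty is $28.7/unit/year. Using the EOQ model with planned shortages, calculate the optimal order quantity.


Formula: EOQ* = sqrt(2DS/H) * sqrt((H+P)/P)
Base EOQ = sqrt(2*17147*94/12.2) = 514.04 units
Correction = sqrt((12.2+28.7)/28.7) = 1.19377
EOQ* = 514.04 * 1.19377 = 613.6 units

613.6 units


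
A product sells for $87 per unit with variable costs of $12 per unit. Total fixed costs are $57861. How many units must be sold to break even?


Formula: BEQ = Fixed Costs / (Price - Variable Cost)
Contribution margin = $87 - $12 = $75/unit
BEQ = ceil($57861 / $75/unit) = ceil(771.48) = 772 units

772 units


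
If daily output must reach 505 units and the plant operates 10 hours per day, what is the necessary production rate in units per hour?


Formula: Production Rate = Daily Demand / Available Hours
Rate = 505 units/day / 10 hours/day
Rate = 50.5 units/hour

50.5 units/hour


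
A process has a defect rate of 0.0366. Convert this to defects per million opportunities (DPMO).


DPMO = defect_rate * 1000000 = 0.0366 * 1000000

36600


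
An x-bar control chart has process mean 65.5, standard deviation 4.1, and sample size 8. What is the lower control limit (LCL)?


LCL = 65.5 - 3 * 4.1 / sqrt(8)

61.15


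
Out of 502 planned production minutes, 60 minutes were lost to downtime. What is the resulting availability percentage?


Formula: Availability = (Planned Time - Downtime) / Planned Time * 100
Uptime = 502 - 60 = 442 min
Availability = 442 / 502 * 100 = 88.0%

88.0%


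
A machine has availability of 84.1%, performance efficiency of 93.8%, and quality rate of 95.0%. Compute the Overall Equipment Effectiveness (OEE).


Formula: OEE = Availability * Performance * Quality / 10000
A * P = 84.1% * 93.8% / 100 = 78.89%
OEE = 78.89% * 95.0% / 100 = 74.9%

74.9%


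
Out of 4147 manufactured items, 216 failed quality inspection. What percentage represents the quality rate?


Formula: Quality Rate = Good Pieces / Total Pieces * 100
Good pieces = 4147 - 216 = 3931
QR = 3931 / 4147 * 100 = 94.8%

94.8%


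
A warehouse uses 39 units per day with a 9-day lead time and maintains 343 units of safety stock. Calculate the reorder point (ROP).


Formula: ROP = (Daily Demand * Lead Time) + Safety Stock
Demand during lead time = 39 * 9 = 351 units
ROP = 351 + 343 = 694 units

694 units


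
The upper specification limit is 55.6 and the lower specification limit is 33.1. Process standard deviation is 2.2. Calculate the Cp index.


Cp = (55.6 - 33.1) / (6 * 2.2)

1.7


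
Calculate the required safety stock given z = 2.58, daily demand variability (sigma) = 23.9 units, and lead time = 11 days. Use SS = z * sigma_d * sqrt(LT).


Formula: SS = z * sigma_d * sqrt(LT)
sqrt(LT) = sqrt(11) = 3.3166
SS = 2.58 * 23.9 * 3.3166
SS = 204.5 units

204.5 units


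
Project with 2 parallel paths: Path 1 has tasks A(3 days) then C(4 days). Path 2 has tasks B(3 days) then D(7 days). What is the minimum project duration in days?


Path 1 = 3 + 4 = 7 days
Path 2 = 3 + 7 = 10 days
Duration = max(7, 10) = 10 days

10 days


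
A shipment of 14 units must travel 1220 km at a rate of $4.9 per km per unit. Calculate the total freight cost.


TC = dist * cost * units = 1220 * 4.9 * 14 = $83692.00

$83692.00


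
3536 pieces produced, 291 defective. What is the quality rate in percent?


Formula: Quality Rate = Good Pieces / Total Pieces * 100
Good pieces = 3536 - 291 = 3245
QR = 3245 / 3536 * 100 = 91.8%

91.8%


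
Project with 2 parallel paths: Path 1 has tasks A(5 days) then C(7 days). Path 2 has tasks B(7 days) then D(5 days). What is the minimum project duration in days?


Path 1 = 5 + 7 = 12 days
Path 2 = 7 + 5 = 12 days
Duration = max(12, 12) = 12 days

12 days


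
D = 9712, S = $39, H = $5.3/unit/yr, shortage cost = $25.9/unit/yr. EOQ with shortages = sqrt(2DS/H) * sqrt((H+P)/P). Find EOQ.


Formula: EOQ* = sqrt(2DS/H) * sqrt((H+P)/P)
Base EOQ = sqrt(2*9712*39/5.3) = 378.06 units
Correction = sqrt((5.3+25.9)/25.9) = 1.09756
EOQ* = 378.06 * 1.09756 = 414.9 units

414.9 units


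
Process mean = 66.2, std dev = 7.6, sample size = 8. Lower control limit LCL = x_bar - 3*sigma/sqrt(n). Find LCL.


LCL = 66.2 - 3 * 7.6 / sqrt(8)

58.14


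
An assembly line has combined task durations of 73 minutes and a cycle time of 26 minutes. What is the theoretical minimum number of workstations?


Formula: N_min = ceil(Sum of Task Times / Cycle Time)
N_min = ceil(73 min / 26 min) = ceil(2.8077)
N_min = 3 stations

3


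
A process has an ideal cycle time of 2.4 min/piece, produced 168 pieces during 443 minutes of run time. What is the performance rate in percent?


Formula: Performance = (Ideal CT * Total Count) / Run Time * 100
Ideal output time = 2.4 * 168 = 403.2 min
Performance = 403.2 / 443 * 100 = 91.0%

91.0%


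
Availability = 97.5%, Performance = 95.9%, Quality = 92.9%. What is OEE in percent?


Formula: OEE = Availability * Performance * Quality / 10000
A * P = 97.5% * 95.9% / 100 = 93.5%
OEE = 93.5% * 92.9% / 100 = 86.9%

86.9%


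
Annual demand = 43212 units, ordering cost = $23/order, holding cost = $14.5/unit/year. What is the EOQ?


Formula: EOQ = sqrt(2 * D * S / H)
Numerator: 2 * 43212 * 23 = 1987752
2DS/H = 1987752 / 14.5 = 137086.3
EOQ = sqrt(137086.3) = 370.3 units

370.3 units


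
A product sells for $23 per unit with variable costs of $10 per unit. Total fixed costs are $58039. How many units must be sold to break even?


Formula: BEQ = Fixed Costs / (Price - Variable Cost)
Contribution margin = $23 - $10 = $13/unit
BEQ = ceil($58039 / $13/unit) = ceil(4464.54) = 4465 units

4465 units


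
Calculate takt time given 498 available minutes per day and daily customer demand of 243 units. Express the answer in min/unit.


Formula: Takt Time = Available Production Time / Customer Demand
Takt = 498 min/day / 243 units/day
Takt = 2.05 min/unit

2.05 min/unit


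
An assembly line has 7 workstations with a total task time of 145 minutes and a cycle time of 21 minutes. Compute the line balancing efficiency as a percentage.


Formula: Efficiency = Sum of Task Times / (N_stations * CT) * 100
Total station capacity = 7 stations * 21 min = 147 min
Efficiency = 145 / 147 * 100 = 98.6%

98.6%


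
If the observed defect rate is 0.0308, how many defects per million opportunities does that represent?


DPMO = defect_rate * 1000000 = 0.0308 * 1000000

30800


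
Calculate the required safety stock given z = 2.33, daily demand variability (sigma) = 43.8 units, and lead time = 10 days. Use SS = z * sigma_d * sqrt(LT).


Formula: SS = z * sigma_d * sqrt(LT)
sqrt(LT) = sqrt(10) = 3.1623
SS = 2.33 * 43.8 * 3.1623
SS = 322.7 units

322.7 units


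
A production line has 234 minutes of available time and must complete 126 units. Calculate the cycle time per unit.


Formula: CT = Available Time / Number of Units
CT = 234 min / 126 units
CT = 1.86 min/unit

1.86 min/unit


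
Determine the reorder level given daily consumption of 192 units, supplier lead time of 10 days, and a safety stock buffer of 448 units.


Formula: ROP = (Daily Demand * Lead Time) + Safety Stock
Demand during lead time = 192 * 10 = 1920 units
ROP = 1920 + 448 = 2368 units

2368 units


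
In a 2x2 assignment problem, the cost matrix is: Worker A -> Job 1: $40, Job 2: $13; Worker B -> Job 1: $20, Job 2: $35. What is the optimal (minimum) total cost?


Option 1: A->1 + B->2 = $40 + $35 = $75
Option 2: A->2 + B->1 = $13 + $20 = $33
Min cost = min($75, $33) = $33

$33


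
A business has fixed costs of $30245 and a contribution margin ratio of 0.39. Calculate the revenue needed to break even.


Formula: BER = Fixed Costs / Contribution Margin Ratio
BER = $30245 / 0.39
BER = $77551.28 (to the nearest cent)

$77551.28


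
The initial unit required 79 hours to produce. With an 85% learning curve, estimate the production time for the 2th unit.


Formula: T_n = T_1 * (learning_rate)^(log2(n)) where learning_rate = rate/100
Doublings = log2(2) = 1
T_n = 79 * 0.85^1
T_n = 79 * 0.85 = 67.2 hours

67.2 hours


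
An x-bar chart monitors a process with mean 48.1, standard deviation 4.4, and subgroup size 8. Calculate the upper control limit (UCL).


UCL = 48.1 + 3 * 4.4 / sqrt(8)

52.77


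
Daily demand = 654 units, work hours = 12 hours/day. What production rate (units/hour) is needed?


Formula: Production Rate = Daily Demand / Available Hours
Rate = 654 units/day / 12 hours/day
Rate = 54.5 units/hour

54.5 units/hour


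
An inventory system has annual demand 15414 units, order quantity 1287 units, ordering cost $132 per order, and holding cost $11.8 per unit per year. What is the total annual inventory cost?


TC = 15414/1287 * 132 + 1287/2 * 11.8

$9174.22


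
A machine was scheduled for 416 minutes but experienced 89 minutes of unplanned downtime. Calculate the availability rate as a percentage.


Formula: Availability = (Planned Time - Downtime) / Planned Time * 100
Uptime = 416 - 89 = 327 min
Availability = 327 / 416 * 100 = 78.6%

78.6%


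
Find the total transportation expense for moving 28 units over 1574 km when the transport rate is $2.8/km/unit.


TC = dist * cost * units = 1574 * 2.8 * 28 = $123401.60

$123401.60


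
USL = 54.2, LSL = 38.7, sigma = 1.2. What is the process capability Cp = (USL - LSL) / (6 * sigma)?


Cp = (54.2 - 38.7) / (6 * 1.2)

2.15


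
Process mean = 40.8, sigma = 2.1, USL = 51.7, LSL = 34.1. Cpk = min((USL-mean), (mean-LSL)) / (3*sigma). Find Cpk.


Cpu = (51.7 - 40.8) / (3 * 2.1) = 1.73
Cpl = (40.8 - 34.1) / (3 * 2.1) = 1.06
Cpk = min(1.73, 1.06) = 1.06

1.06


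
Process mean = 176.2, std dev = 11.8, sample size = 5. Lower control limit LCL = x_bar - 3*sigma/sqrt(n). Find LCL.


LCL = 176.2 - 3 * 11.8 / sqrt(5)

160.37


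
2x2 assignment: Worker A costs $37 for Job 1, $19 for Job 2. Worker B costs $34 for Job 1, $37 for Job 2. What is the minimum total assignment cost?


Option 1: A->1 + B->2 = $37 + $37 = $74
Option 2: A->2 + B->1 = $19 + $34 = $53
Min cost = min($74, $53) = $53

$53


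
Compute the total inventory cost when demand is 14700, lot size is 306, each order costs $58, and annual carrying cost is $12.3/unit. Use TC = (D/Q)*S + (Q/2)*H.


TC = 14700/306 * 58 + 306/2 * 12.3

$4668.17


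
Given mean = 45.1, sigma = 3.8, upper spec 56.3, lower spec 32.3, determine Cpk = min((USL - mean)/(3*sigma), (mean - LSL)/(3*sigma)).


Cpu = (56.3 - 45.1) / (3 * 3.8) = 0.98
Cpl = (45.1 - 32.3) / (3 * 3.8) = 1.12
Cpk = min(0.98, 1.12) = 0.98

0.98


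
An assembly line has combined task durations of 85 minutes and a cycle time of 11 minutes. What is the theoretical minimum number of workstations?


Formula: N_min = ceil(Sum of Task Times / Cycle Time)
N_min = ceil(85 min / 11 min) = ceil(7.7273)
N_min = 8 stations

8


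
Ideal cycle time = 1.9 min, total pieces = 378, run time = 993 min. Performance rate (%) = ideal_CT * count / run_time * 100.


Formula: Performance = (Ideal CT * Total Count) / Run Time * 100
Ideal output time = 1.9 * 378 = 718.2 min
Performance = 718.2 / 993 * 100 = 72.3%

72.3%


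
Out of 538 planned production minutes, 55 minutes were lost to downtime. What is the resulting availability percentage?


Formula: Availability = (Planned Time - Downtime) / Planned Time * 100
Uptime = 538 - 55 = 483 min
Availability = 483 / 538 * 100 = 89.8%

89.8%


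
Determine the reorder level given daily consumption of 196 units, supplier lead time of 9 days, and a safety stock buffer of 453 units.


Formula: ROP = (Daily Demand * Lead Time) + Safety Stock
Demand during lead time = 196 * 9 = 1764 units
ROP = 1764 + 453 = 2217 units

2217 units


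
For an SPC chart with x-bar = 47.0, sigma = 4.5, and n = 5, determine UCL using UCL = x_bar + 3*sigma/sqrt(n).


UCL = 47.0 + 3 * 4.5 / sqrt(5)

53.04


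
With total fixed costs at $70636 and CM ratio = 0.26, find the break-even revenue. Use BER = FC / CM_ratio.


Formula: BER = Fixed Costs / Contribution Margin Ratio
BER = $70636 / 0.26
BER = $271676.92 (to the nearest cent)

$271676.92


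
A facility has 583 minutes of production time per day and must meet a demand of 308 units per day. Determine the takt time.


Formula: Takt Time = Available Production Time / Customer Demand
Takt = 583 min/day / 308 units/day
Takt = 1.89 min/unit

1.89 min/unit


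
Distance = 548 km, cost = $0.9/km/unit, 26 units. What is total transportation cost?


TC = dist * cost * units = 548 * 0.9 * 26 = $12823.20

$12823.20


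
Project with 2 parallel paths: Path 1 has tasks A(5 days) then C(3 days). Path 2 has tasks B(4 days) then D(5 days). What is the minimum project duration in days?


Path 1 = 5 + 3 = 8 days
Path 2 = 4 + 5 = 9 days
Duration = max(8, 9) = 9 days

9 days


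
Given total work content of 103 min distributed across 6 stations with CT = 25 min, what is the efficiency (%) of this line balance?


Formula: Efficiency = Sum of Task Times / (N_stations * CT) * 100
Total station capacity = 6 stations * 25 min = 150 min
Efficiency = 103 / 150 * 100 = 68.7%

68.7%


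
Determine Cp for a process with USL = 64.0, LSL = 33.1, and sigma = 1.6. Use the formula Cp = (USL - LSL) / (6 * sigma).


Cp = (64.0 - 33.1) / (6 * 1.6)

3.22


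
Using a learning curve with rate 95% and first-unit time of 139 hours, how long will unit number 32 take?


Formula: T_n = T_1 * (learning_rate)^(log2(n)) where learning_rate = rate/100
Doublings = log2(32) = 5
T_n = 139 * 0.95^5
T_n = 139 * 0.7738 = 107.6 hours

107.6 hours


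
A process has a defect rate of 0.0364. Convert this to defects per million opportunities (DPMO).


DPMO = defect_rate * 1000000 = 0.0364 * 1000000

36400


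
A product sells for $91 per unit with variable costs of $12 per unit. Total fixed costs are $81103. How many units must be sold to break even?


Formula: BEQ = Fixed Costs / (Price - Variable Cost)
Contribution margin = $91 - $12 = $79/unit
BEQ = ceil($81103 / $79/unit) = ceil(1026.62) = 1027 units

1027 units


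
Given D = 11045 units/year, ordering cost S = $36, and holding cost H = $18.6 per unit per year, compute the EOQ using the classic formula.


Formula: EOQ = sqrt(2 * D * S / H)
Numerator: 2 * 11045 * 36 = 795240
2DS/H = 795240 / 18.6 = 42754.8
EOQ = sqrt(42754.8) = 206.8 units

206.8 units


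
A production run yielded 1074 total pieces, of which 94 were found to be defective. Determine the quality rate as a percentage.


Formula: Quality Rate = Good Pieces / Total Pieces * 100
Good pieces = 1074 - 94 = 980
QR = 980 / 1074 * 100 = 91.2%

91.2%


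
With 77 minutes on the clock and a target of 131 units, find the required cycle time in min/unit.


Formula: CT = Available Time / Number of Units
CT = 77 min / 131 units
CT = 0.59 min/unit

0.59 min/unit


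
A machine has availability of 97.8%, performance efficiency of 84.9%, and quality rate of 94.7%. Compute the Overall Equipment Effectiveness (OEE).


Formula: OEE = Availability * Performance * Quality / 10000
A * P = 97.8% * 84.9% / 100 = 83.03%
OEE = 83.03% * 94.7% / 100 = 78.6%

78.6%


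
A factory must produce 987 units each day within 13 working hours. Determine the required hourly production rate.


Formula: Production Rate = Daily Demand / Available Hours
Rate = 987 units/day / 13 hours/day
Rate = 75.9 units/hour

75.9 units/hour


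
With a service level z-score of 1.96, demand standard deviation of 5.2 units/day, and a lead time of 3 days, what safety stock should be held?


Formula: SS = z * sigma_d * sqrt(LT)
sqrt(LT) = sqrt(3) = 1.7321
SS = 1.96 * 5.2 * 1.7321
SS = 17.7 units

17.7 units


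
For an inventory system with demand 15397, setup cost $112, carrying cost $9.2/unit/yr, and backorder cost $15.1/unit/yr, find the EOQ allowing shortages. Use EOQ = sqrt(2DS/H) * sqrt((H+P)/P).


Formula: EOQ* = sqrt(2DS/H) * sqrt((H+P)/P)
Base EOQ = sqrt(2*15397*112/9.2) = 612.28 units
Correction = sqrt((9.2+15.1)/15.1) = 1.26857
EOQ* = 612.28 * 1.26857 = 776.7 units

776.7 units


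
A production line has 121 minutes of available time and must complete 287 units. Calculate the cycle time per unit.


Formula: CT = Available Time / Number of Units
CT = 121 min / 287 units
CT = 0.42 min/unit

0.42 min/unit


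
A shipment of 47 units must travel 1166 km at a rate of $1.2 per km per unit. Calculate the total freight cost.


TC = dist * cost * units = 1166 * 1.2 * 47 = $65762.40

$65762.40


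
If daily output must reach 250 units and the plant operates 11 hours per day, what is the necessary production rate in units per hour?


Formula: Production Rate = Daily Demand / Available Hours
Rate = 250 units/day / 11 hours/day
Rate = 22.7 units/hour

22.7 units/hour


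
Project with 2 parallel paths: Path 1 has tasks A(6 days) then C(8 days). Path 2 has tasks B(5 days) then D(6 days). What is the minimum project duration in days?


Path 1 = 6 + 8 = 14 days
Path 2 = 5 + 6 = 11 days
Duration = max(14, 11) = 14 days

14 days


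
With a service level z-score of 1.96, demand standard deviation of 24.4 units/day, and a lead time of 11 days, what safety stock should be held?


Formula: SS = z * sigma_d * sqrt(LT)
sqrt(LT) = sqrt(11) = 3.3166
SS = 1.96 * 24.4 * 3.3166
SS = 158.6 units

158.6 units


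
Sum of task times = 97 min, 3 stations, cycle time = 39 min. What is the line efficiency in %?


Formula: Efficiency = Sum of Task Times / (N_stations * CT) * 100
Total station capacity = 3 stations * 39 min = 117 min
Efficiency = 97 / 117 * 100 = 82.9%

82.9%


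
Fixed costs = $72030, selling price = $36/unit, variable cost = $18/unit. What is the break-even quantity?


Formula: BEQ = Fixed Costs / (Price - Variable Cost)
Contribution margin = $36 - $18 = $18/unit
BEQ = ceil($72030 / $18/unit) = ceil(4001.67) = 4002 units

4002 units


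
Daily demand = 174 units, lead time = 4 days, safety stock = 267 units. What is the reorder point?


Formula: ROP = (Daily Demand * Lead Time) + Safety Stock
Demand during lead time = 174 * 4 = 696 units
ROP = 696 + 267 = 963 units

963 units


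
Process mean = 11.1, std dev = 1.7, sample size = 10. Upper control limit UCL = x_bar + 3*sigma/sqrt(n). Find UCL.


UCL = 11.1 + 3 * 1.7 / sqrt(10)

12.71


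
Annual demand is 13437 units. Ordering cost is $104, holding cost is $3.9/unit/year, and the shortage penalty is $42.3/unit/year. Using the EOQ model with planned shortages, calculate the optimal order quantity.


Formula: EOQ* = sqrt(2DS/H) * sqrt((H+P)/P)
Base EOQ = sqrt(2*13437*104/3.9) = 846.55 units
Correction = sqrt((3.9+42.3)/42.3) = 1.04508
EOQ* = 846.55 * 1.04508 = 884.7 units

884.7 units


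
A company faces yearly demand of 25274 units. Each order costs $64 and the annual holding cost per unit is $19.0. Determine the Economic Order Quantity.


Formula: EOQ = sqrt(2 * D * S / H)
Numerator: 2 * 25274 * 64 = 3235072
2DS/H = 3235072 / 19.0 = 170266.9
EOQ = sqrt(170266.9) = 412.6 units

412.6 units


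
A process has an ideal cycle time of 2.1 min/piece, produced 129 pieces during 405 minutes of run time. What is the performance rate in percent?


Formula: Performance = (Ideal CT * Total Count) / Run Time * 100
Ideal output time = 2.1 * 129 = 270.9 min
Performance = 270.9 / 405 * 100 = 66.9%

66.9%


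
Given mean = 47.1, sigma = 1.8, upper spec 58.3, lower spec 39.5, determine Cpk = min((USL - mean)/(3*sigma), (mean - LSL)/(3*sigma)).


Cpu = (58.3 - 47.1) / (3 * 1.8) = 2.07
Cpl = (47.1 - 39.5) / (3 * 1.8) = 1.41
Cpk = min(2.07, 1.41) = 1.41

1.41


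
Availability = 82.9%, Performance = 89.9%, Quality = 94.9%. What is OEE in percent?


Formula: OEE = Availability * Performance * Quality / 10000
A * P = 82.9% * 89.9% / 100 = 74.53%
OEE = 74.53% * 94.9% / 100 = 70.7%

70.7%


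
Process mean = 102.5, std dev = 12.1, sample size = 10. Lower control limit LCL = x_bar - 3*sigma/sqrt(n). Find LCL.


LCL = 102.5 - 3 * 12.1 / sqrt(10)

91.02


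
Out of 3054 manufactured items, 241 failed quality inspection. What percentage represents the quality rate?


Formula: Quality Rate = Good Pieces / Total Pieces * 100
Good pieces = 3054 - 241 = 2813
QR = 2813 / 3054 * 100 = 92.1%

92.1%


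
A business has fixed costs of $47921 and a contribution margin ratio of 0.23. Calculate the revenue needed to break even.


Formula: BER = Fixed Costs / Contribution Margin Ratio
BER = $47921 / 0.23
BER = $208352.17 (to the nearest cent)

$208352.17


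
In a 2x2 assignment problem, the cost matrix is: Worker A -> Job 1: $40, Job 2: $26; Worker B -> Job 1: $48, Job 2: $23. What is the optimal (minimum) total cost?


Option 1: A->1 + B->2 = $40 + $23 = $63
Option 2: A->2 + B->1 = $26 + $48 = $74
Min cost = min($63, $74) = $63

$63


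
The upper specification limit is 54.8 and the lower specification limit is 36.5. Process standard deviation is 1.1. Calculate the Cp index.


Cp = (54.8 - 36.5) / (6 * 1.1)

2.77


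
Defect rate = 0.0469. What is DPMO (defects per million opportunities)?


DPMO = defect_rate * 1000000 = 0.0469 * 1000000

46900


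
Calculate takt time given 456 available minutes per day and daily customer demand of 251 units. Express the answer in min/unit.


Formula: Takt Time = Available Production Time / Customer Demand
Takt = 456 min/day / 251 units/day
Takt = 1.82 min/unit

1.82 min/unit


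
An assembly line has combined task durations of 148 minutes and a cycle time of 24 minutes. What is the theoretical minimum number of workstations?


Formula: N_min = ceil(Sum of Task Times / Cycle Time)
N_min = ceil(148 min / 24 min) = ceil(6.1667)
N_min = 7 stations

7


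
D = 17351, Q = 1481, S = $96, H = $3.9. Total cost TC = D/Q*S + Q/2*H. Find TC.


TC = 17351/1481 * 96 + 1481/2 * 3.9

$4012.66


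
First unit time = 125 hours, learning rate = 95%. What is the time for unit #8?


Formula: T_n = T_1 * (learning_rate)^(log2(n)) where learning_rate = rate/100
Doublings = log2(8) = 3
T_n = 125 * 0.95^3
T_n = 125 * 0.8574 = 107.2 hours

107.2 hours


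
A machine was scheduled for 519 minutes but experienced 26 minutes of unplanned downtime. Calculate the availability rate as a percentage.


Formula: Availability = (Planned Time - Downtime) / Planned Time * 100
Uptime = 519 - 26 = 493 min
Availability = 493 / 519 * 100 = 95.0%

95.0%


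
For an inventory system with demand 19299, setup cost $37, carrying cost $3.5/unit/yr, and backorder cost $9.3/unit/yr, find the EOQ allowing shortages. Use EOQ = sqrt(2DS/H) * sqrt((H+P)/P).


Formula: EOQ* = sqrt(2DS/H) * sqrt((H+P)/P)
Base EOQ = sqrt(2*19299*37/3.5) = 638.78 units
Correction = sqrt((3.5+9.3)/9.3) = 1.17318
EOQ* = 638.78 * 1.17318 = 749.4 units

749.4 units


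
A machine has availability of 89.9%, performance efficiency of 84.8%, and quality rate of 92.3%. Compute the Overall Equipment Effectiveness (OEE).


Formula: OEE = Availability * Performance * Quality / 10000
A * P = 89.9% * 84.8% / 100 = 76.24%
OEE = 76.24% * 92.3% / 100 = 70.4%

70.4%


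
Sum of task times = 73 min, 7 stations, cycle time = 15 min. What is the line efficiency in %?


Formula: Efficiency = Sum of Task Times / (N_stations * CT) * 100
Total station capacity = 7 stations * 15 min = 105 min
Efficiency = 73 / 105 * 100 = 69.5%

69.5%


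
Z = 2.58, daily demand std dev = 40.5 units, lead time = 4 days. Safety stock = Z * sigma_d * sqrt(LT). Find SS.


Formula: SS = z * sigma_d * sqrt(LT)
sqrt(LT) = sqrt(4) = 2.0
SS = 2.58 * 40.5 * 2.0
SS = 209.0 units

209.0 units


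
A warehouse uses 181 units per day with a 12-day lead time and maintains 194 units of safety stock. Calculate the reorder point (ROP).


Formula: ROP = (Daily Demand * Lead Time) + Safety Stock
Demand during lead time = 181 * 12 = 2172 units
ROP = 2172 + 194 = 2366 units

2366 units


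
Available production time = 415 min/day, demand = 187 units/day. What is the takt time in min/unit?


Formula: Takt Time = Available Production Time / Customer Demand
Takt = 415 min/day / 187 units/day
Takt = 2.22 min/unit

2.22 min/unit


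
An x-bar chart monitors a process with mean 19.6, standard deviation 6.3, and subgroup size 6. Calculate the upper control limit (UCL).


UCL = 19.6 + 3 * 6.3 / sqrt(6)

27.32


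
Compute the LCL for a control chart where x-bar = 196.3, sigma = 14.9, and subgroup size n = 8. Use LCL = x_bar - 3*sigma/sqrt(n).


LCL = 196.3 - 3 * 14.9 / sqrt(8)

180.5


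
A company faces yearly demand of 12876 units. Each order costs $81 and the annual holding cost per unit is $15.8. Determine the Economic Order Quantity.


Formula: EOQ = sqrt(2 * D * S / H)
Numerator: 2 * 12876 * 81 = 2085912
2DS/H = 2085912 / 15.8 = 132019.7
EOQ = sqrt(132019.7) = 363.3 units

363.3 units


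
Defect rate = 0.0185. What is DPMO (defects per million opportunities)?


DPMO = defect_rate * 1000000 = 0.0185 * 1000000

18500


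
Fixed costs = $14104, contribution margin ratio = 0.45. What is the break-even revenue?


Formula: BER = Fixed Costs / Contribution Margin Ratio
BER = $14104 / 0.45
BER = $31342.22 (to the nearest cent)

$31342.22


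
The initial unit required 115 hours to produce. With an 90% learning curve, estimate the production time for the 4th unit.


Formula: T_n = T_1 * (learning_rate)^(log2(n)) where learning_rate = rate/100
Doublings = log2(4) = 2
T_n = 115 * 0.9^2
T_n = 115 * 0.81 = 93.2 hours

93.2 hours


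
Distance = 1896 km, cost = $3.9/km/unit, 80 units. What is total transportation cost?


TC = dist * cost * units = 1896 * 3.9 * 80 = $591552.00

$591552.00


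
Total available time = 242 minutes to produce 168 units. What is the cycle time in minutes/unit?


Formula: CT = Available Time / Number of Units
CT = 242 min / 168 units
CT = 1.44 min/unit

1.44 min/unit


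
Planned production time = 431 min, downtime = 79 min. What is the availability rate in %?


Formula: Availability = (Planned Time - Downtime) / Planned Time * 100
Uptime = 431 - 79 = 352 min
Availability = 352 / 431 * 100 = 81.7%

81.7%


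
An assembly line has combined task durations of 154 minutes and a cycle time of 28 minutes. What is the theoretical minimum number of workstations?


Formula: N_min = ceil(Sum of Task Times / Cycle Time)
N_min = ceil(154 min / 28 min) = ceil(5.5)
N_min = 6 stations

6


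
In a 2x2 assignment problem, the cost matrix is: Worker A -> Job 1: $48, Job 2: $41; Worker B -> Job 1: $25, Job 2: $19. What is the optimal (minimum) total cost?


Option 1: A->1 + B->2 = $48 + $19 = $67
Option 2: A->2 + B->1 = $41 + $25 = $66
Min cost = min($67, $66) = $66

$66


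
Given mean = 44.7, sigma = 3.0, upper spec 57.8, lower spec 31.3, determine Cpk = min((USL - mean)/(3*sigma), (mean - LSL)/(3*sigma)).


Cpu = (57.8 - 44.7) / (3 * 3.0) = 1.46
Cpl = (44.7 - 31.3) / (3 * 3.0) = 1.49
Cpk = min(1.46, 1.49) = 1.46

1.46


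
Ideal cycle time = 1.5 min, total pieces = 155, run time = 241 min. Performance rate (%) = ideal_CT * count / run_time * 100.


Formula: Performance = (Ideal CT * Total Count) / Run Time * 100
Ideal output time = 1.5 * 155 = 232.5 min
Performance = 232.5 / 241 * 100 = 96.5%

96.5%


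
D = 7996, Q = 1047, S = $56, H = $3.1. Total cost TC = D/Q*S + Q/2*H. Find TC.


TC = 7996/1047 * 56 + 1047/2 * 3.1

$2050.53


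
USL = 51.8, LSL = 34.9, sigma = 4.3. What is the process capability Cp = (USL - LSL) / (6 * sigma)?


Cp = (51.8 - 34.9) / (6 * 4.3)

0.66


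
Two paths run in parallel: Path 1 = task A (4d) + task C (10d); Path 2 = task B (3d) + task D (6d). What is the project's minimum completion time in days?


Path 1 = 4 + 10 = 14 days
Path 2 = 3 + 6 = 9 days
Duration = max(14, 9) = 14 days

14 days


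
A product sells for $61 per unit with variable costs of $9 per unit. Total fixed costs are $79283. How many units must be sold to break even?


Formula: BEQ = Fixed Costs / (Price - Variable Cost)
Contribution margin = $61 - $9 = $52/unit
BEQ = ceil($79283 / $52/unit) = ceil(1524.67) = 1525 units

1525 units


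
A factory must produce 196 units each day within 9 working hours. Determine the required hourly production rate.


Formula: Production Rate = Daily Demand / Available Hours
Rate = 196 units/day / 9 hours/day
Rate = 21.8 units/hour

21.8 units/hour


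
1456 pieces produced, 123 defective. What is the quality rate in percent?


Formula: Quality Rate = Good Pieces / Total Pieces * 100
Good pieces = 1456 - 123 = 1333
QR = 1333 / 1456 * 100 = 91.6%

91.6%


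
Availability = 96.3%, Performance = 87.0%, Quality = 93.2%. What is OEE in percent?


Formula: OEE = Availability * Performance * Quality / 10000
A * P = 96.3% * 87.0% / 100 = 83.78%
OEE = 83.78% * 93.2% / 100 = 78.1%

78.1%


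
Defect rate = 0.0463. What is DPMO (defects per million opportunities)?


DPMO = defect_rate * 1000000 = 0.0463 * 1000000

46300


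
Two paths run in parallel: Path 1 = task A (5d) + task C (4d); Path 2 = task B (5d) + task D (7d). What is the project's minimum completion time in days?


Path 1 = 5 + 4 = 9 days
Path 2 = 5 + 7 = 12 days
Duration = max(9, 12) = 12 days

12 days


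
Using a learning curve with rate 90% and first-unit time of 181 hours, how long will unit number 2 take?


Formula: T_n = T_1 * (learning_rate)^(log2(n)) where learning_rate = rate/100
Doublings = log2(2) = 1
T_n = 181 * 0.9^1
T_n = 181 * 0.9 = 162.9 hours

162.9 hours


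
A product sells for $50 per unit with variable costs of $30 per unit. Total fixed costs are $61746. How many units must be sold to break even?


Formula: BEQ = Fixed Costs / (Price - Variable Cost)
Contribution margin = $50 - $30 = $20/unit
BEQ = ceil($61746 / $20/unit) = ceil(3087.3) = 3088 units

3088 units


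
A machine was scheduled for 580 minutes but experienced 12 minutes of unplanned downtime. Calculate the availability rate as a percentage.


Formula: Availability = (Planned Time - Downtime) / Planned Time * 100
Uptime = 580 - 12 = 568 min
Availability = 568 / 580 * 100 = 97.9%

97.9%


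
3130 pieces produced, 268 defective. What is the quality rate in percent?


Formula: Quality Rate = Good Pieces / Total Pieces * 100
Good pieces = 3130 - 268 = 2862
QR = 2862 / 3130 * 100 = 91.4%

91.4%


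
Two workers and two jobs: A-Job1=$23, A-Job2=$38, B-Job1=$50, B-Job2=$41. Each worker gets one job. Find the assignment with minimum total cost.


Option 1: A->1 + B->2 = $23 + $41 = $64
Option 2: A->2 + B->1 = $38 + $50 = $88
Min cost = min($64, $88) = $64

$64
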